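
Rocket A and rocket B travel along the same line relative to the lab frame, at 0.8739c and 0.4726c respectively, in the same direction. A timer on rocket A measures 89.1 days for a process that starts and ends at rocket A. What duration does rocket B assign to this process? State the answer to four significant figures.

Speed of rocket A in rocket B's frame: u = (v_A − v_B)/(1 − v_A v_B/c²) = (0.8739 − 0.4726)/(1 − 0.8739×0.4726) = 0.4013/0.58699486 = 0.68365; |u| = 0.68365c.
γ for this relative speed: γ = 1/√(1 − 0.467377) = 1.3702.
Rocket A's interval is proper; time dilation gives Δt_B = γΔτ = 1.3702 × 89.1 days = 122.1 days.

122.1 days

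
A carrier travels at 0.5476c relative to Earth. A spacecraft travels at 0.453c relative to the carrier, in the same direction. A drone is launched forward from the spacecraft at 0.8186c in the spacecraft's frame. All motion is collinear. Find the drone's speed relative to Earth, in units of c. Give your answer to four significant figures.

0.9783c

Apply u = (u'+v)/(1+u'v) twice. Drone in the carrier frame: (0.8186+0.453)/(1+0.8186·0.453) = 1.2716/1.3708258 = 0.92762c.
That velocity, transformed to the rest frame of Earth: (0.92762+0.5476)/(1+0.92762·0.5476) = 1.47522/1.507964712 = 0.97829c.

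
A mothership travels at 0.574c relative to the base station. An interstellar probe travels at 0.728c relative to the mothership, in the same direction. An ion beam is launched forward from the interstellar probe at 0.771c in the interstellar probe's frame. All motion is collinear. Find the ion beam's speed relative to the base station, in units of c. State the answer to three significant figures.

Compose velocities in two stages. Stage 1 (into S'): u₁ = (0.771+0.728)/(1+0.771×0.728) = 0.9601.
Stage 2 (into S): u = (0.9601+0.574)/(1+0.9601×0.574) = 0.98904, so the speed is 0.989c.

0.989c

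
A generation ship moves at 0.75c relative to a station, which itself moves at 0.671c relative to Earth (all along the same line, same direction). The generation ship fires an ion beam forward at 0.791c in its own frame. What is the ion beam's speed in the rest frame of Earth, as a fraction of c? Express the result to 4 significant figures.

0.9935c

Compose velocities in two stages. Stage 1 (into S'): u₁ = (0.791+0.75)/(1+0.791×0.75) = 0.96721.
Stage 2 (into S): u = (0.96721+0.671)/(1+0.96721×0.671) = 0.99346, so the speed is 0.9935c.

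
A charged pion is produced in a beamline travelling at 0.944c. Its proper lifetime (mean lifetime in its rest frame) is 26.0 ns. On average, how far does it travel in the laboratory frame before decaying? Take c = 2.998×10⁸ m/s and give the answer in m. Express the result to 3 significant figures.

With β = 0.944, γ = 1/√(1 − 0.944²) = 1/√0.108864 = 3.0308.
Lab-frame lifetime: Δt = γτ = 3.0308 × 26.0 ns = 78.801 ns.
Distance: d = vΔt = 0.944 × 2.998×10⁸ m/s × 7.8801×10^-8 s = 22.3 m.

22.3 m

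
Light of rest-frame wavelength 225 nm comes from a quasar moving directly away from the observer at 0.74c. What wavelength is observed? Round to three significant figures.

582 nm

Relativistic Doppler for wavelength: λ_obs = λ_src · √((1+β)/(1−β)).
With β = 0.74: factor = √(1.74/0.26) = 2.5869.
λ_obs = 225 × 2.5869 = 582 nm.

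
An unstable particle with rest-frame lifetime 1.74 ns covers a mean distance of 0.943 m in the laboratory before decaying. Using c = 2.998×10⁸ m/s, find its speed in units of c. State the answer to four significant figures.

0.8750c

Let x = d/(cτ) = 0.9430 m / (2.998×10⁸ m/s × 1.740×10^-9 s) = 1.8077. Since d = βγcτ, x = βγ = β/√(1−β²).
Solving: β² = x²/(1+x²) = 3.26778/4.26778 = 0.765686, so β = 0.8750.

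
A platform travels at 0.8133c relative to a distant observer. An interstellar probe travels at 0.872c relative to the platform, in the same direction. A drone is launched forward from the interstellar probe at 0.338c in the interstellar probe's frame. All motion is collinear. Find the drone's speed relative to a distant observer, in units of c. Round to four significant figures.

First combine the drone and interstellar probe (S''→S'): u₁ = (0.338 + 0.872)/(1 + 0.338×0.872) = 1.21/1.294736 = 0.93455.
Then combine with the platform (S'→S): u = (0.93455 + 0.8133)/(1 + 0.93455×0.8133) = 1.74785/1.760069515 = 0.99306.

0.9931c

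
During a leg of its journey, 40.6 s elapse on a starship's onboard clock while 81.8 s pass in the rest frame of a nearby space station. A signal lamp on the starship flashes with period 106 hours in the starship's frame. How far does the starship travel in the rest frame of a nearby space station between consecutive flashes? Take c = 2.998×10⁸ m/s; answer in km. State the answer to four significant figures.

γ = Δt/Δτ = 81.8/40.6 = 2.01478.
β = √(1 − 1/γ²) = 0.86813. Lab-frame period = γτ = 2.01478×106 hours = 213.57 hours. Distance = βc × γτ = 0.86813 × 2.998×10⁸ m/s × 768852 s = 2.0011×10^14 m = 2.001×10^11 km.

2.001×10^11 km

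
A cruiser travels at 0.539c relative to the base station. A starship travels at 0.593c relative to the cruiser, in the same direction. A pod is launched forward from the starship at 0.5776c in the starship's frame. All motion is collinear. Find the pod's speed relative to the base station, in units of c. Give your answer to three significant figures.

0.960c

First combine the pod and starship (S''→S'): u₁ = (0.5776 + 0.593)/(1 + 0.5776×0.593) = 1.1706/1.3425168 = 0.87194.
Then combine with the cruiser (S'→S): u = (0.87194 + 0.539)/(1 + 0.87194×0.539) = 1.41094/1.46997566 = 0.95984.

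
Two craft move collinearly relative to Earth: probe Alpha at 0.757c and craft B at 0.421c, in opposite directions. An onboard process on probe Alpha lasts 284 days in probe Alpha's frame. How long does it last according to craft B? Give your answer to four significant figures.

631.9 days

The velocity of probe Alpha relative to craft B is (0.757 + 0.421)c / (1 + 0.757×0.421) = 0.89331c; relative speed 0.89331c.
γ for this relative speed: γ = 1/√(1 − 0.798003) = 2.225.
Probe Alpha's interval is proper; time dilation gives Δt_B = γΔτ = 2.225 × 284 days = 631.9 days.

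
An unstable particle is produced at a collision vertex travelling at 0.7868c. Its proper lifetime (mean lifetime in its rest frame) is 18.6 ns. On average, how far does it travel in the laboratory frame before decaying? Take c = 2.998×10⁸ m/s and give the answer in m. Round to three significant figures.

γ = 1/√(1 − β²) = 1/√(1 − 0.61905424) = 1/√0.38094576 = 1/0.617208 = 1.6202.
Lab-frame lifetime: Δt = γτ = 1.6202 × 18.6 ns = 30.136 ns.
Distance: d = vΔt = 0.7868 × 2.998×10⁸ m/s × 3.0136×10^-8 s = 7.11 m.

7.11 m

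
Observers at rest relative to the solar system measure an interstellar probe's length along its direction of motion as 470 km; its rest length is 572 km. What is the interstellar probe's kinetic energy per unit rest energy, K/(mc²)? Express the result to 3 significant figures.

0.217

Length contraction gives γ = L₀/L = 572/470 = 1.21702.
K/(mc²) = γ − 1 = 1.21702 − 1 = 0.217.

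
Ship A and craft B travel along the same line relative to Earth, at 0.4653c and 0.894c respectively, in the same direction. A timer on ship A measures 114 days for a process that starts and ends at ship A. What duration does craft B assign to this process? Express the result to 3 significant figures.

168 days

Transform ship A's velocity into craft B's frame: (0.4653 − 0.894)/(1 − 0.4653·0.894) = −0.4287/0.5840218, so the relative speed is 0.73405c.
At |u| = 0.73405c, γ = (1 − 0.538829)^(−1/2) = 1.4725.
The clock on ship A records proper time, so craft B measures Δt = γΔτ = 1.4725 × 114 = 168 days.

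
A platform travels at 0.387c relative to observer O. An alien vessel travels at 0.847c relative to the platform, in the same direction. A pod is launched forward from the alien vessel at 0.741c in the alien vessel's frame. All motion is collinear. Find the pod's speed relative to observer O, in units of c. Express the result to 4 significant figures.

0.9892c

Apply u = (u'+v)/(1+u'v) twice. Pod in the platform frame: (0.741+0.847)/(1+0.741·0.847) = 1.588/1.627627 = 0.97565c.
That velocity, transformed to the rest frame of observer O: (0.97565+0.387)/(1+0.97565·0.387) = 1.36265/1.37757655 = 0.98916c.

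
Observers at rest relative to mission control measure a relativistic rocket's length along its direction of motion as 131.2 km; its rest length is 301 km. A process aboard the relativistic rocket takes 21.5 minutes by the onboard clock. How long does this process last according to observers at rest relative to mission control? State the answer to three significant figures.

49.3 minutes

γ = L₀/L = 301/131.2 = 2.29421.
The same γ dilates the second interval: 2.29421 × 21.5 minutes = 49.3 minutes.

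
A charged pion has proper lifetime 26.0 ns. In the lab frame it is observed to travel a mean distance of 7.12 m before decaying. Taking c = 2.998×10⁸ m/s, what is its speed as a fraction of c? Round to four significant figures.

0.6744c

d = βγcτ ⇒ βγ = d/(cτ) = 7.120 m / (7.7948 m) = 0.91343.
β = (βγ)/√(1+(βγ)²) = 0.91343/√1.834354 = 0.6744.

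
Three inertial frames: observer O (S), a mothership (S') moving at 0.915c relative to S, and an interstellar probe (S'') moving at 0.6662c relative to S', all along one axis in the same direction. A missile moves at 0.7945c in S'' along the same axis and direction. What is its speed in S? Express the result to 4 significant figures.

First combine the missile and interstellar probe (S''→S'): u₁ = (0.7945 + 0.6662)/(1 + 0.7945×0.6662) = 1.4607/1.5292959 = 0.95515.
Then combine with the mothership (S'→S): u = (0.95515 + 0.915)/(1 + 0.95515×0.915) = 1.87015/1.87396225 = 0.99797.

0.9980c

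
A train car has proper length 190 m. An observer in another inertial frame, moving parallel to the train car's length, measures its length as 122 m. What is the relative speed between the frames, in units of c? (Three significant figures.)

0.767c

Length contraction gives γ = L₀/L = 190/122 = 1.5574.
β = √(1 − 1/γ²) = √0.587713 = 0.767.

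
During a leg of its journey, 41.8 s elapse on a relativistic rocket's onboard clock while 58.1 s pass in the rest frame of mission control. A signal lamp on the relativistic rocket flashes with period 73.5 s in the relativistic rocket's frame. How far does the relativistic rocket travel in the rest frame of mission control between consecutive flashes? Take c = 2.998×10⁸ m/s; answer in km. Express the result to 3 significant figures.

2.13×10^7 km

The time-dilation ratio gives γ = 58.1/41.8 = 1.38995.
β = √(1 − 1/γ²) = 0.69454. Lab-frame period = γτ = 1.38995×73.5 s = 102.16 s. Distance = βc × γτ = 0.69454 × 2.998×10⁸ m/s × 102.16 s = 2.1272×10^10 m = 2.13×10^7 km.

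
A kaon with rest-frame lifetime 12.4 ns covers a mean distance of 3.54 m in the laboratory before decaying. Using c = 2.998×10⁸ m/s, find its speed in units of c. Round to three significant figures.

Let x = d/(cτ) = 3.540 m / (2.998×10⁸ m/s × 1.240×10^-8 s) = 0.95225. Since d = βγcτ, x = βγ = β/√(1−β²).
Solving: β² = x²/(1+x²) = 0.90678/1.90678 = 0.475556, so β = 0.690.

0.690c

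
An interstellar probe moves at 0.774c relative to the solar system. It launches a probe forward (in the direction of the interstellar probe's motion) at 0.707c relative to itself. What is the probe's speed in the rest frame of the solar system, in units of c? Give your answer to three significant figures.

0.957c

In units of c, u = (u' + v)/(1 + u'v) with u' = 0.707 and v = 0.774.
Numerator: 0.707 + 0.774 = 1.481. Denominator: 1 + (0.707)(0.774) = 1.547218.
u = 1.481/1.547218 = 0.9572, so the speed is 0.957c.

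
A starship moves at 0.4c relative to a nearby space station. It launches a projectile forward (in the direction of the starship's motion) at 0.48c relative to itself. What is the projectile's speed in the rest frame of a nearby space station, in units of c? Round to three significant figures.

Relativistic velocity addition: u = (u' + v)/(1 + u'v/c²), with u' = 0.48c and v = 0.4c.
Numerator: 0.48 + 0.4 = 0.88. Denominator: 1 + (0.48)(0.4) = 1.192.
u = 0.88/1.192 = 0.73826, so the speed is 0.738c.

0.738c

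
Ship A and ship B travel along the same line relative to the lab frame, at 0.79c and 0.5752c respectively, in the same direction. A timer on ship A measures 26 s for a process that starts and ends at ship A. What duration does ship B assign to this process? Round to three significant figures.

28.3 s

The velocity of ship A relative to ship B is (0.79 − 0.5752)c / (1 − 0.79×0.5752) = 0.3937c; relative speed 0.3937c.
At |u| = 0.3937c, γ = (1 − 0.155)^(−1/2) = 1.0879.
Ship A's interval is proper; time dilation gives Δt_B = γΔτ = 1.0879 × 26 s = 28.3 s.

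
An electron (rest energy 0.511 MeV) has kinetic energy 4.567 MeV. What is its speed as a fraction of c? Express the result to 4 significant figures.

0.9949c

γ = 1 + K/(mc²) = 1 + 4.567/0.511 = 9.9374.
β = √(1 − 1/γ²) = √(1 − 0.0101264) = √0.9898736 = 0.9949.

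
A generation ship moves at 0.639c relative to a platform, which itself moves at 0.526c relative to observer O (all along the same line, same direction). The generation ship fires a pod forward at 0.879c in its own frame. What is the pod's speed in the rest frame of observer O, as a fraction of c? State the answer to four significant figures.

0.9912c

Compose velocities in two stages. Stage 1 (into S'): u₁ = (0.879+0.639)/(1+0.879×0.639) = 0.97203.
Stage 2 (into S): u = (0.97203+0.526)/(1+0.97203×0.526) = 0.99123, so the speed is 0.9912c.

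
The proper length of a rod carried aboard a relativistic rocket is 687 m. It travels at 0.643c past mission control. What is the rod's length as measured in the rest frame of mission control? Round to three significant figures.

Lorentz factor: γ = (1 − 0.413449)^(−1/2) = 1.3057.
Length contraction: L = L₀/γ = 687/1.3057 = 526 m.

526 m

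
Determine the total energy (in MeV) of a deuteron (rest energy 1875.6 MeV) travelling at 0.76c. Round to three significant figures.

β² = 0.5776, so γ = 1/√0.4224 = 1.5386.
Total energy: E = γmc² = 1.5386 × 1875.6 MeV = 2890 MeV.

2890 MeV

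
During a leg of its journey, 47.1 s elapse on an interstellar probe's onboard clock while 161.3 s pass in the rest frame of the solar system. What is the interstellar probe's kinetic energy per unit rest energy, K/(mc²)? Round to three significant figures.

2.42

The time-dilation ratio gives γ = 161.3/47.1 = 3.42463.
K/(mc²) = γ − 1 = 3.42463 − 1 = 2.42.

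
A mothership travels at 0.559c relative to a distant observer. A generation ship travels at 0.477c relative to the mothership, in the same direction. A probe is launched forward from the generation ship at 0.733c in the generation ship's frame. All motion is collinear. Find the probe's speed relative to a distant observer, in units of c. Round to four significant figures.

0.9696c

Compose velocities in two stages. Stage 1 (into S'): u₁ = (0.733+0.477)/(1+0.733×0.477) = 0.89653.
Stage 2 (into S): u = (0.89653+0.559)/(1+0.89653×0.559) = 0.9696, so the speed is 0.9696c.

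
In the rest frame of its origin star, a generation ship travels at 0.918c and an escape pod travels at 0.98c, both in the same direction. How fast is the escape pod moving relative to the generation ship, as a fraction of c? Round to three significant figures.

0.618c

Transform to the generation ship's frame: u' = (u − v)/(1 − uv/c²).
u' = (0.98 − 0.918)/(1 − 0.98×0.918) = 0.062/0.10036 = 0.61778.
Speed in the generation ship's frame: 0.618c (in the same direction).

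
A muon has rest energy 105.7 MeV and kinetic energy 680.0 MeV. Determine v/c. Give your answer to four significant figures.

0.9909

K = (γ−1)mc², so γ = 1 + 680.0/105.7 = 7.4333.
Then v/c = √(1 − γ⁻²) = √(1 − 0.0180983) = √0.9819017 = 0.9909.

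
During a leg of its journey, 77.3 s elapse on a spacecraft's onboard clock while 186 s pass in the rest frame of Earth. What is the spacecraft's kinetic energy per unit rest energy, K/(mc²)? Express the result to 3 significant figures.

1.41

The time-dilation ratio gives γ = 186/77.3 = 2.40621.
K/(mc²) = γ − 1 = 2.40621 − 1 = 1.41.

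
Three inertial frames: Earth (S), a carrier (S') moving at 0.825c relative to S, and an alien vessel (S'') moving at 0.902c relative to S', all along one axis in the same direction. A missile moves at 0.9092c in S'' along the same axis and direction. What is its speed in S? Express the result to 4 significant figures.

First combine the missile and alien vessel (S''→S'): u₁ = (0.9092 + 0.902)/(1 + 0.9092×0.902) = 1.8112/1.8200984 = 0.99511.
Then combine with the carrier (S'→S): u = (0.99511 + 0.825)/(1 + 0.99511×0.825) = 1.82011/1.82096575 = 0.99953.

0.9995c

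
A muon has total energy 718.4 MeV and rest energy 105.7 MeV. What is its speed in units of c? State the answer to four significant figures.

0.9891c

γ = E/(mc²) = 718.4/105.7 = 6.7966.
β = √(1 − 1/γ²) = √(1 − 0.0216479) = √0.9783521 = 0.9891.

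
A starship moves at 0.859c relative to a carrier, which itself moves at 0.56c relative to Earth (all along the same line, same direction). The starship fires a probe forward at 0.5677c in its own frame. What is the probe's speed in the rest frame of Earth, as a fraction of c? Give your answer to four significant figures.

0.9883c

Apply u = (u'+v)/(1+u'v) twice. Probe in the carrier frame: (0.5677+0.859)/(1+0.5677·0.859) = 1.4267/1.4876543 = 0.95903c.
That velocity, transformed to the rest frame of Earth: (0.95903+0.56)/(1+0.95903·0.56) = 1.51903/1.5370568 = 0.98827c.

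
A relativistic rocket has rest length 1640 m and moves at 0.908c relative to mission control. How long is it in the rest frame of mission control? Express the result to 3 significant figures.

γ = 1/√(1 − β²) = 1/√(1 − 0.824464) = 1/√0.175536 = 1/0.41897 = 2.3868.
Length contraction: L = L₀/γ = 1640/2.3868 = 687 m.

687 m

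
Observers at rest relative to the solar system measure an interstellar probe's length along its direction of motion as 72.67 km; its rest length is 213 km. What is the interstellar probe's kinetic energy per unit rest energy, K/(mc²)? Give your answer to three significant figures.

1.93

From L = L₀/γ: γ = 213/72.67 = 2.93106.
K/(mc²) = γ − 1 = 2.93106 − 1 = 1.93.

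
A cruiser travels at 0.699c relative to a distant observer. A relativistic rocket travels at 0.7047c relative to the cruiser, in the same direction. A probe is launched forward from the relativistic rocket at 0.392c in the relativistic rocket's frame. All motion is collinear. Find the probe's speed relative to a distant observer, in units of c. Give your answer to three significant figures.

0.974c

Apply u = (u'+v)/(1+u'v) twice. Probe in the cruiser frame: (0.392+0.7047)/(1+0.392·0.7047) = 1.0967/1.2762424 = 0.85932c.
That velocity, transformed to the rest frame of a distant observer: (0.85932+0.699)/(1+0.85932·0.699) = 1.55832/1.60066468 = 0.97355c.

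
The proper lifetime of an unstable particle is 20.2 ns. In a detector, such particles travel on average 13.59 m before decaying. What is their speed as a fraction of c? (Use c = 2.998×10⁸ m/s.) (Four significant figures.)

Let x = d/(cτ) = 13.59 m / (2.998×10⁸ m/s × 2.020×10^-8 s) = 2.2441. Since d = βγcτ, x = βγ = β/√(1−β²).
Solving: β² = x²/(1+x²) = 5.03598/6.03598 = 0.834327, so β = 0.9134.

0.9134c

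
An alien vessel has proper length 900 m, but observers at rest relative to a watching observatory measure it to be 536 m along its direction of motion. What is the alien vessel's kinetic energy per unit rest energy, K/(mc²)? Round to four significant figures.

0.6791

From L = L₀/γ: γ = 900/536 = 1.6791.
Since K = (γ−1)mc², K/(mc²) = 1.6791 − 1 = 0.6791.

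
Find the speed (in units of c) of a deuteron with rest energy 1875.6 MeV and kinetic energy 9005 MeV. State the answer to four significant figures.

0.9850c

γ = 1 + K/(mc²) = 1 + 9005/1875.6 = 5.8011.
β = √(1 − 1/γ²) = √(1 − 0.0297152) = √0.9702848 = 0.9850.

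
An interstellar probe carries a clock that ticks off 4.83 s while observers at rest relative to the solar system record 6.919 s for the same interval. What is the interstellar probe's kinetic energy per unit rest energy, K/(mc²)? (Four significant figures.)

0.4325

The time-dilation ratio gives γ = 6.919/4.83 = 1.43251.
K/(mc²) = γ − 1 = 1.43251 − 1 = 0.4325.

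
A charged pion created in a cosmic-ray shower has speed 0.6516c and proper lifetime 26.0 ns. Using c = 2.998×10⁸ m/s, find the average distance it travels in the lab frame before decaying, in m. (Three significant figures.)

With β = 0.6516, γ = 1/√(1 − 0.6516²) = 1/√0.57541744 = 1.3183.
Lab-frame lifetime: Δt = γτ = 1.3183 × 26.0 ns = 34.276 ns.
Distance: d = vΔt = 0.6516 × 2.998×10⁸ m/s × 3.4276×10^-8 s = 6.70 m.

6.70 m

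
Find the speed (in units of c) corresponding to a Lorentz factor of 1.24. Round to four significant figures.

0.5913c

β = √(1 − 1/γ²) = √(1 − 1/1.5376) = √0.349636 = 0.5913.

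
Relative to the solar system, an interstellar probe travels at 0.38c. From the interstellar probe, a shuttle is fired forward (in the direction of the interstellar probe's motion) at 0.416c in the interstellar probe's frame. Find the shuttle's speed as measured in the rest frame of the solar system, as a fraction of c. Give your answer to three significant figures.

0.687c

Relativistic velocity addition: u = (u' + v)/(1 + u'v/c²), with u' = 0.416c and v = 0.38c.
Numerator: 0.416 + 0.38 = 0.796. Denominator: 1 + (0.416)(0.38) = 1.15808.
u = 0.796/1.15808 = 0.68734, so the speed is 0.687c.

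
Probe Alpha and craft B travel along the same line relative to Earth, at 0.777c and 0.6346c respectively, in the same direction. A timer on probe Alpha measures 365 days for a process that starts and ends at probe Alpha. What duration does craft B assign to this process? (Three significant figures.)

Transform probe Alpha's velocity into craft B's frame: (0.777 − 0.6346)/(1 − 0.777·0.6346) = 0.1424/0.5069158, so the relative speed is 0.28091c.
γ for this relative speed: γ = 1/√(1 − 0.0789104) = 1.042.
Probe Alpha's interval is proper; time dilation gives Δt_B = γΔτ = 1.042 × 365 days = 380 days.

380 days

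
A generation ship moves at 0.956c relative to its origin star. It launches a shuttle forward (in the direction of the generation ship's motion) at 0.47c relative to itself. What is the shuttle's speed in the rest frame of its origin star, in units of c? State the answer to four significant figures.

0.9839c

Relativistic velocity addition: u = (u' + v)/(1 + u'v/c²), with u' = 0.47c and v = 0.956c.
Numerator: 0.47 + 0.956 = 1.426. Denominator: 1 + (0.47)(0.956) = 1.44932.
u = 1.426/1.44932 = 0.98391, so the speed is 0.9839c.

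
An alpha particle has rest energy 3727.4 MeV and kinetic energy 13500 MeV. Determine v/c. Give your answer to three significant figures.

0.976

K = (γ−1)mc², so γ = 1 + 13500/3727.4 = 4.6218.
Then v/c = √(1 − γ⁻²) = √(1 − 0.0468142) = √0.9531858 = 0.976.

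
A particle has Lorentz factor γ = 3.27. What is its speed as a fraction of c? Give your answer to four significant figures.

0.9521c

β = √(1 − 1/γ²) = √(1 − 1/10.6929) = √0.90648 = 0.9521.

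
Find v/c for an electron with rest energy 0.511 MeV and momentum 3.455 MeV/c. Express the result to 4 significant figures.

0.9892

βγ = pc/(mc²) = 3.455/0.511 = 6.7613.
Since γ² = 1 + (βγ)² = 46.7152, γ = √46.7152 = 6.83485, and β = (βγ)/γ = 6.7613/6.83485 = 0.9892.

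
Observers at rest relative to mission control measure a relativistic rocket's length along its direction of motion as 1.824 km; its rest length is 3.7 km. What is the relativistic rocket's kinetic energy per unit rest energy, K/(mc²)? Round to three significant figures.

γ = L₀/L = 3.7/1.824 = 2.02851.
Since K = (γ−1)mc², K/(mc²) = 2.02851 − 1 = 1.03.

1.03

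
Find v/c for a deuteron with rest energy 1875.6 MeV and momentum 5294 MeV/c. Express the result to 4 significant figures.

0.9426

βγ = pc/(mc²) = 5294/1875.6 = 2.8226.
Since γ² = 1 + (βγ)² = 8.96707, γ = √8.96707 = 2.99451, and β = (βγ)/γ = 2.8226/2.99451 = 0.9426.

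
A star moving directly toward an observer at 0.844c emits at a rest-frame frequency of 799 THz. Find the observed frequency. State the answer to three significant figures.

2750 THz

Relativistic Doppler (source moving toward): f_obs = f_src · √((1+β)/(1−β)).
With β = 0.844: factor = √(1.844/0.156) = 3.4381.
f_obs = 799 × 3.4381 = 2750 THz.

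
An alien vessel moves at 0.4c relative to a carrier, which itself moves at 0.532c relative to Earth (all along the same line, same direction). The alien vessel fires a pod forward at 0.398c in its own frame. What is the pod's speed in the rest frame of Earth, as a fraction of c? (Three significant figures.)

0.893c

Compose velocities in two stages. Stage 1 (into S'): u₁ = (0.398+0.4)/(1+0.398×0.4) = 0.68841.
Stage 2 (into S): u = (0.68841+0.532)/(1+0.68841×0.532) = 0.89327, so the speed is 0.893c.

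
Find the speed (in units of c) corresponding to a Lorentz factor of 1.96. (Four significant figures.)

β = √(1 − 1/γ²) = √(1 − 1/3.8416) = √0.739692 = 0.8601.

0.8601c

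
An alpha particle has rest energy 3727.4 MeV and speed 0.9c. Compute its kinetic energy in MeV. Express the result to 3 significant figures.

γ = 1/√(1 − β²) = 1/√(1 − 0.81) = 1/√0.19 = 1/0.43589 = 2.2942.
Kinetic energy: K = (γ − 1)mc² = (2.2942 − 1) × 3727.4 MeV = 1.2942 × 3727.4 = 4820 MeV.

4820 MeV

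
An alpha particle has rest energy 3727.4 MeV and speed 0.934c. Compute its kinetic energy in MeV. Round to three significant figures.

6710 MeV

β² = 0.872356, so γ = 1/√0.127644 = 2.799.
Kinetic energy: K = (γ − 1)mc² = (2.799 − 1) × 3727.4 MeV = 1.799 × 3727.4 = 6710 MeV.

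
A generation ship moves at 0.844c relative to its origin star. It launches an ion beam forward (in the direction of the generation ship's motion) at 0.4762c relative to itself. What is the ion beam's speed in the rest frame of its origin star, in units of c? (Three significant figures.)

In units of c, u = (u' + v)/(1 + u'v) with u' = 0.4762 and v = 0.844.
Numerator: 0.4762 + 0.844 = 1.3202. Denominator: 1 + (0.4762)(0.844) = 1.4019128.
u = 1.3202/1.4019128 = 0.94171, so the speed is 0.942c.

0.942c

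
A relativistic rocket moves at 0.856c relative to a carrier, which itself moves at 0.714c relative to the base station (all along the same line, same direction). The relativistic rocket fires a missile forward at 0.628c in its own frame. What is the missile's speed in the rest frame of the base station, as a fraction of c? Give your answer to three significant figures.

Apply u = (u'+v)/(1+u'v) twice. Missile in the carrier frame: (0.628+0.856)/(1+0.628·0.856) = 1.484/1.537568 = 0.96516c.
That velocity, transformed to the rest frame of the base station: (0.96516+0.714)/(1+0.96516·0.714) = 1.67916/1.68912424 = 0.9941c.

0.994c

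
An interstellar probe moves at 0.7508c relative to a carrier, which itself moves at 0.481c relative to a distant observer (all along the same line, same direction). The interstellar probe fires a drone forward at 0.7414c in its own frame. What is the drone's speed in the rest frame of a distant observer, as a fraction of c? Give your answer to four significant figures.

0.9853c

Apply u = (u'+v)/(1+u'v) twice. Drone in the carrier frame: (0.7414+0.7508)/(1+0.7414·0.7508) = 1.4922/1.55664312 = 0.9586c.
That velocity, transformed to the rest frame of a distant observer: (0.9586+0.481)/(1+0.9586·0.481) = 1.4396/1.4610866 = 0.98529c.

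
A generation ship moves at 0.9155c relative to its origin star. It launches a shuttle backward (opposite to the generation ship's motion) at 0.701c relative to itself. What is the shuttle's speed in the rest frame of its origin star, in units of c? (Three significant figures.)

0.599c

Relativistic velocity addition: u = (u' + v)/(1 + u'v/c²), with u' = −0.701c and v = 0.9155c.
Numerator: −0.701 + 0.9155 = 0.2145. Denominator: 1 + (−0.701)(0.9155) = 0.3582345.
u = 0.2145/0.3582345 = 0.59877, so the speed is 0.599c.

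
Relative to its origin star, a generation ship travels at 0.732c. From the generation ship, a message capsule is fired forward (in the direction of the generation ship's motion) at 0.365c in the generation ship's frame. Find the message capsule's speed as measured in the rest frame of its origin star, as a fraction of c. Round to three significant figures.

In units of c, u = (u' + v)/(1 + u'v) with u' = 0.365 and v = 0.732.
Numerator: 0.365 + 0.732 = 1.097. Denominator: 1 + (0.365)(0.732) = 1.26718.
u = 1.097/1.26718 = 0.8657, so the speed is 0.866c.

0.866c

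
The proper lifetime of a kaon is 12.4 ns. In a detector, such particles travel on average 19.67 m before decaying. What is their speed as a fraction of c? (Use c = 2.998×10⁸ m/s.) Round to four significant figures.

0.9826c

Lab distance = (lab lifetime)·v = γτ·βc, so βγ = d/(cτ) = 19.67/(2.998×10⁸ × 1.240×10^-8) = 5.2912.
With βγ = 5.2912: γ² = 1 + (βγ)² = 28.9968, and β = (βγ)/γ = 5.2912/5.38487 = 0.9826.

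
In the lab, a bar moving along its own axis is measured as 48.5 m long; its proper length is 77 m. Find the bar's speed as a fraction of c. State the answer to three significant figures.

Length contraction gives γ = L₀/L = 77/48.5 = 1.5876.
β = √(1 − 1/γ²) = √0.603249 = 0.777.

0.777c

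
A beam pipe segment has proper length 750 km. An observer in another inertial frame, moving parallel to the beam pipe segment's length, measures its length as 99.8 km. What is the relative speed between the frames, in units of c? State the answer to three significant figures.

0.991c

Length contraction gives γ = L₀/L = 750/99.8 = 7.515.
β = √(1 − 1/γ²) = √0.982293 = 0.991.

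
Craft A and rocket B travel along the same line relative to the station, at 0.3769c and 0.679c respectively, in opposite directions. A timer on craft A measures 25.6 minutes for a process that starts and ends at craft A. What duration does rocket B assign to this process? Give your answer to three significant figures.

47.3 minutes

The velocity of craft A relative to rocket B is (0.3769 + 0.679)c / (1 + 0.3769×0.679) = 0.84074c; relative speed 0.84074c.
At |u| = 0.84074c, γ = (1 − 0.706844)^(−1/2) = 1.8469.
The clock on craft A records proper time, so rocket B measures Δt = γΔτ = 1.8469 × 25.6 = 47.3 minutes.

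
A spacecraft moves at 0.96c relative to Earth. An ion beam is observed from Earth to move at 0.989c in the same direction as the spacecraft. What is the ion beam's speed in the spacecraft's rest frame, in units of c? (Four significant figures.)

Transform to the spacecraft's frame: u' = (u − v)/(1 − uv/c²).
u' = (0.989 − 0.96)/(1 − 0.989×0.96) = 0.029/0.05056 = 0.57358.
Speed in the spacecraft's frame: 0.5736c (in the same direction).

0.5736c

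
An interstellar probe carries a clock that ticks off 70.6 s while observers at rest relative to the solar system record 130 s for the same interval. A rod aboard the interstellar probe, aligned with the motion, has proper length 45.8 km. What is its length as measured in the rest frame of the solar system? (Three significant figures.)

γ = Δt/Δτ = 130/70.6 = 1.84136.
The rod contracts by the same γ: 45.8 km / 1.84136 = 24.9 km.

24.9 km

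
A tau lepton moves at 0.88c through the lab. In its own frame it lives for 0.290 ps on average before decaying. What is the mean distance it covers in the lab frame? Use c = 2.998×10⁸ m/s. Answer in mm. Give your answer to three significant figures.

γ = 1/√(1 − β²) = 1/√(1 − 0.7744) = 1/√0.2256 = 1/0.474974 = 2.1054.
Lab-frame lifetime: Δt = γτ = 2.1054 × 0.290 ps = 0.61057 ps.
Distance: d = vΔt = 0.88 × 2.998×10⁸ m/s × 6.1057×10^-13 s = 1.61×10^-4 m = 0.161 mm.

0.161 mm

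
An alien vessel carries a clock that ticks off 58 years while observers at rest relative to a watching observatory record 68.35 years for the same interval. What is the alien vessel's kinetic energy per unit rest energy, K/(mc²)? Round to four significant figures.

0.1784

γ = Δt/Δτ = 68.35/58 = 1.17845.
Since K = (γ−1)mc², K/(mc²) = 1.17845 − 1 = 0.1784.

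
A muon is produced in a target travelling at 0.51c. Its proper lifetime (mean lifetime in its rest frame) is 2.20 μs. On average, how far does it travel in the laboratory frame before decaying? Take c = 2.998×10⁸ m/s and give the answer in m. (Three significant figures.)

391 m

β² = 0.2601, so γ = 1/√0.7399 = 1.1626.
Lab-frame lifetime: Δt = γτ = 1.1626 × 2.20 μs = 2.5577 μs.
Distance: d = vΔt = 0.51 × 2.998×10⁸ m/s × 2.5577×10^-6 s = 391 m.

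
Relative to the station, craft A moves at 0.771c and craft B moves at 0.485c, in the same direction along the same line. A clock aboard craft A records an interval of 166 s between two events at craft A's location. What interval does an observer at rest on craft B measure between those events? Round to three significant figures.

Transform craft A's velocity into craft B's frame: (0.771 − 0.485)/(1 − 0.771·0.485) = 0.286/0.626065, so the relative speed is 0.45682c.
At |u| = 0.45682c, γ = (1 − 0.208685)^(−1/2) = 1.1242.
The clock on craft A records proper time, so craft B measures Δt = γΔτ = 1.1242 × 166 = 187 s.

187 s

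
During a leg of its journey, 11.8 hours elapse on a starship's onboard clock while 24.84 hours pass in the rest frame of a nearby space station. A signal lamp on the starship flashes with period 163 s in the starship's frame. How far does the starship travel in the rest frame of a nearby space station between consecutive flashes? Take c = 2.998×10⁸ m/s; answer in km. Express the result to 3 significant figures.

γ = Δt/Δτ = 24.84/11.8 = 2.10508.
β = √(1 − 1/γ²) = 0.87996. Lab-frame period = γτ = 2.10508×163 s = 343.13 s. Distance = βc × γτ = 0.87996 × 2.998×10⁸ m/s × 343.13 s = 9.0522×10^10 m = 9.05×10^7 km.

9.05×10^7 km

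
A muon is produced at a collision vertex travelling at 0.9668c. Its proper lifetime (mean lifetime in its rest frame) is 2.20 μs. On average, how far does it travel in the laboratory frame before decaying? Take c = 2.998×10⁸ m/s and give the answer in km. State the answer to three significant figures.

Lorentz factor: γ = (1 − 0.93470224)^(−1/2) = 3.9134.
Lab-frame lifetime: Δt = γτ = 3.9134 × 2.20 μs = 8.6095 μs.
Distance: d = vΔt = 0.9668 × 2.998×10⁸ m/s × 8.6095×10^-6 s = 2500 m = 2.50 km.

2.50 km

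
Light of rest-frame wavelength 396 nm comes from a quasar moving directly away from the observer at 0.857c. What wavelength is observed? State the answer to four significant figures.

1427 nm

Relativistic Doppler for wavelength: λ_obs = λ_src · √((1+β)/(1−β)).
With β = 0.857: factor = √(1.857/0.143) = 3.6036.
λ_obs = 396 × 3.6036 = 1427 nm.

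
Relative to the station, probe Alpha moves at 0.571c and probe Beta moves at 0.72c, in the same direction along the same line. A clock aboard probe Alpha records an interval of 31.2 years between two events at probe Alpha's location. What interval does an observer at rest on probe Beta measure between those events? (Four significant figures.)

Speed of probe Alpha in probe Beta's frame: u = (v_A − v_B)/(1 − v_A v_B/c²) = (0.571 − 0.72)/(1 − 0.571×0.72) = −0.149/0.58888 = −0.25302; |u| = 0.25302c.
At |u| = 0.25302c, γ = (1 − 0.0640191)^(−1/2) = 1.0336.
Probe Alpha's interval is proper; time dilation gives Δt_B = γΔτ = 1.0336 × 31.2 years = 32.25 years.

32.25 years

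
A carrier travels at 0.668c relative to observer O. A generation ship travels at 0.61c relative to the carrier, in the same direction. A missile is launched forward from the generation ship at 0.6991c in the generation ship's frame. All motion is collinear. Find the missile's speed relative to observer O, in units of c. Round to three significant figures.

0.983c

Compose velocities in two stages. Stage 1 (into S'): u₁ = (0.6991+0.61)/(1+0.6991×0.61) = 0.91773.
Stage 2 (into S): u = (0.91773+0.668)/(1+0.91773×0.668) = 0.98307, so the speed is 0.983c.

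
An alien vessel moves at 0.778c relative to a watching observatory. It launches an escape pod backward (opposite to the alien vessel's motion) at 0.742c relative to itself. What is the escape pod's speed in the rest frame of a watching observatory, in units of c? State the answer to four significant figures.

In units of c, u = (u' + v)/(1 + u'v) with u' = −0.742 and v = 0.778.
Numerator: −0.742 + 0.778 = 0.036. Denominator: 1 + (−0.742)(0.778) = 0.422724.
u = 0.036/0.422724 = 0.085162, so the speed is 0.08516c.

0.08516c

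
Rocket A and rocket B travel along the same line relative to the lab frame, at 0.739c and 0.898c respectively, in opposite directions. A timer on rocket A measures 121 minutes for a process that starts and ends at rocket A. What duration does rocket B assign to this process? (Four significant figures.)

Transform rocket A's velocity into rocket B's frame: (0.739 + 0.898)/(1 + 0.739·0.898) = 1.637/1.663622, so the relative speed is 0.984c.
γ for this relative speed: γ = 1/√(1 − 0.968256) = 5.6127.
Rocket A's interval is proper; time dilation gives Δt_B = γΔτ = 5.6127 × 121 minutes = 679.1 minutes.

679.1 minutes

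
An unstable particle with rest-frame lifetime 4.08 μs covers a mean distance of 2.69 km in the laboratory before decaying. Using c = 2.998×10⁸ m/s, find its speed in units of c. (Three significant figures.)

Lab distance = (lab lifetime)·v = γτ·βc, so βγ = d/(cτ) = 2690/(2.998×10⁸ × 4.080×10^-6) = 2.1992.
With βγ = 2.1992: γ² = 1 + (βγ)² = 5.83648, and β = (βγ)/γ = 2.1992/2.41588 = 0.910.

0.910c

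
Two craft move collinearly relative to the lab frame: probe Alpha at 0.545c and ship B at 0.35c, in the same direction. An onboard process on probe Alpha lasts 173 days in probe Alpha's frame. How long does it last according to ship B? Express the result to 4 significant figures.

178.3 days

Transform probe Alpha's velocity into ship B's frame: (0.545 − 0.35)/(1 − 0.545·0.35) = 0.195/0.80925, so the relative speed is 0.24096c.
At |u| = 0.24096c, γ = (1 − 0.0580617)^(−1/2) = 1.0304.
Probe Alpha's interval is proper; time dilation gives Δt_B = γΔτ = 1.0304 × 173 days = 178.3 days.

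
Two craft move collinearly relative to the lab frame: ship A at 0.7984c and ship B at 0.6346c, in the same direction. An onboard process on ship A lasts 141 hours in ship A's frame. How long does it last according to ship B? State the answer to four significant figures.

149.5 hours

Speed of ship A in ship B's frame: u = (v_A − v_B)/(1 − v_A v_B/c²) = (0.7984 − 0.6346)/(1 − 0.7984×0.6346) = 0.1638/0.49333536 = 0.33203; |u| = 0.33203c.
γ for this relative speed: γ = 1/√(1 − 0.110244) = 1.0601.
The clock on ship A records proper time, so ship B measures Δt = γΔτ = 1.0601 × 141 = 149.5 hours.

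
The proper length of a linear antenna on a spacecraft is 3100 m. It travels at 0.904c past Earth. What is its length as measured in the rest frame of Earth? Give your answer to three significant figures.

1330 m

γ = 1/√(1 − β²) = 1/√(1 − 0.817216) = 1/√0.182784 = 1/0.427532 = 2.339.
Along the direction of motion the measured length is L₀/γ = 3100/2.339 = 1330 m.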